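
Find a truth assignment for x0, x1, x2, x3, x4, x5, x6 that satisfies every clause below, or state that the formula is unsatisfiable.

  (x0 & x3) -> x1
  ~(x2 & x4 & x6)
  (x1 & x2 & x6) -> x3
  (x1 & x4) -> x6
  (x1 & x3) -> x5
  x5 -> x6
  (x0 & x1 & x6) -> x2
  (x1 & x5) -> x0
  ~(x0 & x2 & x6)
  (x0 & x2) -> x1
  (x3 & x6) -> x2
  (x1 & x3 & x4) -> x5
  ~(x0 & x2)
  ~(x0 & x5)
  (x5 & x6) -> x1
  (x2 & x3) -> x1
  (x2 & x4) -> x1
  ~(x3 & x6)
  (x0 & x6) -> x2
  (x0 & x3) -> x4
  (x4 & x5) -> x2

x0 = False, x1 = True, x2 = True, x3 = False, x4 = False, x5 = False, x6 = False

Set x0 = False.
Set x1 = True.
  then (x0 | ~x1 | ~x5) forces x5 = False.
  then (~x1 | ~x3 | x5) forces x3 = False.
Set x2 = True.
  then (~x1 | ~x2 | x3 | ~x6) forces x6 = False.
  then (~x1 | ~x4 | x6) forces x4 = False.
All clauses satisfied.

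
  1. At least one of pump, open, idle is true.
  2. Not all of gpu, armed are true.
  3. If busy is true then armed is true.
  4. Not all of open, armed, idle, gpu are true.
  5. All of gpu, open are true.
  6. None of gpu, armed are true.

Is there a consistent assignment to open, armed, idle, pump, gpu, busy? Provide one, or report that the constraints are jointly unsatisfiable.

UNSATISFIABLE

Case gpu = True:
  Constraint (6) is violated (gpu=T) — contradiction.
Case gpu = False:
  Constraint (5) is violated (gpu=F) — contradiction.
Both cases fail — unsatisfiable.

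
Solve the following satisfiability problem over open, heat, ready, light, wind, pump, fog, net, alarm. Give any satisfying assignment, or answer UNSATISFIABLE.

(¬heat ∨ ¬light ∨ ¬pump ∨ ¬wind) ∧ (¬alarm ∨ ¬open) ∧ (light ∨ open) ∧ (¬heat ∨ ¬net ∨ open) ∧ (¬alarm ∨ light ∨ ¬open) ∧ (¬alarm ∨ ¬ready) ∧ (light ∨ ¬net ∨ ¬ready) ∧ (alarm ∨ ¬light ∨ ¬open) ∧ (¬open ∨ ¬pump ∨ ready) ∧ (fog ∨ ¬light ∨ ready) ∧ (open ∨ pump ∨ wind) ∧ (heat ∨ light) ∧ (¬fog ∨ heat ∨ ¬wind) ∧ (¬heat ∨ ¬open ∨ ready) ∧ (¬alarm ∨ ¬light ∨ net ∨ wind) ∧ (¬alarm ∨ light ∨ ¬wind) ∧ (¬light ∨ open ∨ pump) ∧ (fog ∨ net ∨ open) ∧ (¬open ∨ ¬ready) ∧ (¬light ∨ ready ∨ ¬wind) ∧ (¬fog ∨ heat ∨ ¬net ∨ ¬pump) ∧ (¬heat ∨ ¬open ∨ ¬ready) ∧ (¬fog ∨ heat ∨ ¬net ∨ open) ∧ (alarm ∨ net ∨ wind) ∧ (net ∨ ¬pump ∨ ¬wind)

Set open = False.
  then (light ∨ open) forces light = True.
  then (¬light ∨ open ∨ pump) forces pump = True.
Try heat = True:
  (¬heat ∨ ¬light ∨ ¬pump ∨ ¬wind) forces wind = False.
  (¬heat ∨ ¬net ∨ open) forces net = False.
  (¬alarm ∨ ¬light ∨ net ∨ wind) forces alarm = False.
  clause (alarm ∨ net ∨ wind) is falsified — backtrack.
So heat = False.
Set ready = True.
  then (¬alarm ∨ ¬ready) forces alarm = False.
Set wind = False.
  then (alarm ∨ net ∨ wind) forces net = True.
  then (¬fog ∨ heat ∨ ¬net ∨ ¬pump) forces fog = False.
All clauses satisfied.

open = False; heat = False; ready = True; light = True; wind = False; pump = True; fog = False; net = True; alarm = False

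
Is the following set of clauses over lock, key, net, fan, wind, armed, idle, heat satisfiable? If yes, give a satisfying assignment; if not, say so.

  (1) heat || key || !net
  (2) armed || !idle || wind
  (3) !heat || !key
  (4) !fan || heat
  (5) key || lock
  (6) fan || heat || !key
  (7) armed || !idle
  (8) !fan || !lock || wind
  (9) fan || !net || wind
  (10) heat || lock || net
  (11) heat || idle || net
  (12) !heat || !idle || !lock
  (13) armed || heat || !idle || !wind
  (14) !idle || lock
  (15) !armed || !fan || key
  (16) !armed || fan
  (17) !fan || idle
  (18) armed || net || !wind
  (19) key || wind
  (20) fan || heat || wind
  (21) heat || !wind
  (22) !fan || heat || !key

lock: True, key: False, net: True, fan: False, wind: True, armed: False, idle: False, heat: True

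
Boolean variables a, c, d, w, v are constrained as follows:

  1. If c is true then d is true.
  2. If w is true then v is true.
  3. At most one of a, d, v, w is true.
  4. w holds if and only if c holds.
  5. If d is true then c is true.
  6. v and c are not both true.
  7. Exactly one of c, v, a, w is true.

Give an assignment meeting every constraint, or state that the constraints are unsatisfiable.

a: True; c: False; d: False; w: False; v: False

  (1) c=F ⇒ d: vacuous ✓
  (2) w=F ⇒ v: vacuous ✓
  (3) {a, d, v, w}: 1 true — at most one ✓
  (4) w=F, c=F — same ✓
  (5) d=F ⇒ c: vacuous ✓
  (6) v=F, c=F — not both ✓
  (7) {c, v, a, w}: 1 true — exactly one ✓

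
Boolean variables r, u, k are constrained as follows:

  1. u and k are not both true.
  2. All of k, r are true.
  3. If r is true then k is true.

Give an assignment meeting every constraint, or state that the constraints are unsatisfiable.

r=T, u=F, k=T

  (1) u=F, k=T — not both ✓
  (2) {k, r}: all 2 true ✓
  (3) r=T ⇒ k: T ✓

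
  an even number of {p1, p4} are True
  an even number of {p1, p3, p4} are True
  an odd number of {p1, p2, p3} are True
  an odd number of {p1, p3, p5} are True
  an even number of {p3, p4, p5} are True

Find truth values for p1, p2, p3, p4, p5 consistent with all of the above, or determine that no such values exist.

Adding constraints 1, 4, 5 mod 2: every variable appears an even number of times on the left, so the left side is 0.
But the right sides sum to 1 (mod 2). 0 ≠ 1 — the system is inconsistent.

No satisfying assignment exists.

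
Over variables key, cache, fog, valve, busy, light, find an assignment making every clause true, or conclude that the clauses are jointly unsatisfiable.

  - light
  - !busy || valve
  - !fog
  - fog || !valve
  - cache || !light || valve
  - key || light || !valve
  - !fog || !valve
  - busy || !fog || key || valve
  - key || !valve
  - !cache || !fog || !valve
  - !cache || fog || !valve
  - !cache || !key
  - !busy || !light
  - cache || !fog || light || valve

key = False; cache = True; fog = False; valve = False; busy = False; light = True

Unit clause (light) forces light = True.
Unit clause (!fog) forces fog = False.
In (fog || !valve) only !valve is left, so valve = False.
In (cache || !light || valve) only cache is left, so cache = True.
In (!cache || !key) only !key is left, so key = False.
In (!busy || !light) only !busy is left, so busy = False.
All clauses satisfied.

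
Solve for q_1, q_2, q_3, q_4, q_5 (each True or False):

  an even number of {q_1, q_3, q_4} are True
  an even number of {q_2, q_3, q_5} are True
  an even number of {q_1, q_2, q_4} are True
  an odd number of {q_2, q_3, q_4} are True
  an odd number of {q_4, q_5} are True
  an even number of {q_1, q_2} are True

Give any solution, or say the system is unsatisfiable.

Adding constraints 1, 4, 6 mod 2: every variable appears an even number of times on the left, so the left side is 0.
But the right sides sum to 1 (mod 2). 0 ≠ 1 — the system is inconsistent.

Unsatisfiable — no assignment works.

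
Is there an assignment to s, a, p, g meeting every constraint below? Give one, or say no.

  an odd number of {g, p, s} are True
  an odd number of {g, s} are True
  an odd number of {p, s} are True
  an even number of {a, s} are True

s = True, a = True, p = False, g = False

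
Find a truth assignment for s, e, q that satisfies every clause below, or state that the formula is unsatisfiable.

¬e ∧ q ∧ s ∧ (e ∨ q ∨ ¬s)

Unit clause (¬e) forces e = False.
Unit clause (q) forces q = True.
Unit clause (s) forces s = True.
All clauses satisfied.

s: True; e: False; q: True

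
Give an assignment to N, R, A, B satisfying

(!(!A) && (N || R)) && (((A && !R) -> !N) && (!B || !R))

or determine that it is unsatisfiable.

N = True, R = True, A = True, B = False

  !(!A) && (N || R) = True
    !(!A) = True
      !A = False
    N || R = True
  ((A && !R) -> !N) && (!B || !R) = True
    (A && !R) -> !N = True
      A && !R = False
        !R = False
      !N = False
    !B || !R = True
      !B = True
      !R = False
Both conjuncts True, so the formula holds.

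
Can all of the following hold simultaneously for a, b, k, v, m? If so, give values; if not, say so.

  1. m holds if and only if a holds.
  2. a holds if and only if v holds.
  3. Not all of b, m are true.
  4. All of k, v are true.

a=T, b=F, k=T, v=T, m=T

  (1) m=T, a=T — same ✓
  (2) a=T, v=T — same ✓
  (3) {b, m}: 1/2 true — not all ✓
  (4) {k, v}: all 2 true ✓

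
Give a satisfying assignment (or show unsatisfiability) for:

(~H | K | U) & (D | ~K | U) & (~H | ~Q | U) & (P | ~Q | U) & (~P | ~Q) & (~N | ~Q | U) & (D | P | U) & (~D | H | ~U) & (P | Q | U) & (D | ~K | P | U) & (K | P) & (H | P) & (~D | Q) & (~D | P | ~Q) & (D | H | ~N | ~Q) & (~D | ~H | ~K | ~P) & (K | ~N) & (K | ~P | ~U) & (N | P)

P=T, Q=F, K=T, U=T, H=F, N=F, D=F

Set P = True.
  then (~P | ~Q) forces Q = False.
  then (~D | Q) forces D = False.
Set K = True.
  then (D | ~K | U) forces U = True.
Set H = False.
Set N = False.
All clauses satisfied.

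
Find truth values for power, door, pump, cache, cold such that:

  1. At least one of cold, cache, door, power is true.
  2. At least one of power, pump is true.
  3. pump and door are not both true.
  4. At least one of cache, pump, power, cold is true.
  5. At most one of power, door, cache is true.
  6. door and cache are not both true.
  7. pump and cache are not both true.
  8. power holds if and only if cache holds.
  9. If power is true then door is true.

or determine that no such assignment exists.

power = False; door = False; pump = True; cache = False; cold = True

  (1) {cold, cache, door, power}: 1 true — at least one ✓
  (2) {power, pump}: 1 true — at least one ✓
  (3) pump=T, door=F — not both ✓
  (4) {cache, pump, power, cold}: 2 true — at least one ✓
  (5) {power, door, cache}: 0 true — at most one ✓
  (6) door=F, cache=F — not both ✓
  (7) pump=T, cache=F — not both ✓
  (8) power=F, cache=F — same ✓
  (9) power=F ⇒ door: vacuous ✓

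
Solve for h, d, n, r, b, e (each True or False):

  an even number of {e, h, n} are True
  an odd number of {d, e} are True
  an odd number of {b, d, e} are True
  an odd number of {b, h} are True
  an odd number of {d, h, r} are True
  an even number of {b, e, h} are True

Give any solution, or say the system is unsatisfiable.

h=T, d=F, n=F, r=F, b=F, e=T

{e, h, n}: 2 true → even ✓
{d, e}: 1 true → odd ✓
{b, d, e}: 1 true → odd ✓
{b, h}: 1 true → odd ✓
{d, h, r}: 1 true → odd ✓
{b, e, h}: 2 true → even ✓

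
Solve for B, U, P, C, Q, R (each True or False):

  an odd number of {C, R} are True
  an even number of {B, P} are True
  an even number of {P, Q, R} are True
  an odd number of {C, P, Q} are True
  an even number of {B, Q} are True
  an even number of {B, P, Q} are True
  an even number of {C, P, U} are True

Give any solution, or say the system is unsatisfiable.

B = False, U = True, P = False, C = True, Q = False, R = False

{C, R}: 1 true → odd ✓
{B, P}: 0 true → even ✓
{P, Q, R}: 0 true → even ✓
{C, P, Q}: 1 true → odd ✓
{B, Q}: 0 true → even ✓
{B, P, Q}: 0 true → even ✓
{C, P, U}: 2 true → even ✓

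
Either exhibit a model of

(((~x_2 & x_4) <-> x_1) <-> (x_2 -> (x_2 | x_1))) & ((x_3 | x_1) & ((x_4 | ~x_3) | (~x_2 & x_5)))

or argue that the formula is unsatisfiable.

x_1: False; x_2: True; x_3: True; x_4: True; x_5: True

  ((~x_2 & x_4) <-> x_1) <-> (x_2 -> (x_2 | x_1)) = True
    (~x_2 & x_4) <-> x_1 = True
      ~x_2 & x_4 = False
        ~x_2 = False
    x_2 -> (x_2 | x_1) = True
      x_2 | x_1 = True
  (x_3 | x_1) & ((x_4 | ~x_3) | (~x_2 & x_5)) = True
    x_3 | x_1 = True
    (x_4 | ~x_3) | (~x_2 & x_5) = True
      x_4 | ~x_3 = True
        ~x_3 = False
      ~x_2 & x_5 = False
        ~x_2 = False
Both conjuncts True, so the formula holds.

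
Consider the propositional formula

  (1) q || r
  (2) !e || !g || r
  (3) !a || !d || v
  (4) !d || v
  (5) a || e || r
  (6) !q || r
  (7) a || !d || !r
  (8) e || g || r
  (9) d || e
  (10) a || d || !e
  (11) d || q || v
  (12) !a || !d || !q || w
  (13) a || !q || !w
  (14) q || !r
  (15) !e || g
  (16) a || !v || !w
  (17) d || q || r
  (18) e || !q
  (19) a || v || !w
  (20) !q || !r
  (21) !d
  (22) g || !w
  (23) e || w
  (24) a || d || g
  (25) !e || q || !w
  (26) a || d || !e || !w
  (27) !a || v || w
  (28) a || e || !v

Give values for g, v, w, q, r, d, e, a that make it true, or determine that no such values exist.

The formula is unsatisfiable.

Case q = True:
  (!q || r) forces r = True.
  Clause (!q || !r) is falsified — contradiction.
Case q = False:
  (q || r) forces r = True.
  Clause (q || !r) is falsified — contradiction.
Both cases fail, so the formula is unsatisfiable.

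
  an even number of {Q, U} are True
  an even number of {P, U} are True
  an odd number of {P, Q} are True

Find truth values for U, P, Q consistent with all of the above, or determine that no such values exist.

Adding constraints 1, 2, 3 mod 2: every variable appears an even number of times on the left, so the left side is 0.
But the right sides sum to 1 (mod 2). 0 ≠ 1 — the system is inconsistent.

Unsatisfiable — no assignment works.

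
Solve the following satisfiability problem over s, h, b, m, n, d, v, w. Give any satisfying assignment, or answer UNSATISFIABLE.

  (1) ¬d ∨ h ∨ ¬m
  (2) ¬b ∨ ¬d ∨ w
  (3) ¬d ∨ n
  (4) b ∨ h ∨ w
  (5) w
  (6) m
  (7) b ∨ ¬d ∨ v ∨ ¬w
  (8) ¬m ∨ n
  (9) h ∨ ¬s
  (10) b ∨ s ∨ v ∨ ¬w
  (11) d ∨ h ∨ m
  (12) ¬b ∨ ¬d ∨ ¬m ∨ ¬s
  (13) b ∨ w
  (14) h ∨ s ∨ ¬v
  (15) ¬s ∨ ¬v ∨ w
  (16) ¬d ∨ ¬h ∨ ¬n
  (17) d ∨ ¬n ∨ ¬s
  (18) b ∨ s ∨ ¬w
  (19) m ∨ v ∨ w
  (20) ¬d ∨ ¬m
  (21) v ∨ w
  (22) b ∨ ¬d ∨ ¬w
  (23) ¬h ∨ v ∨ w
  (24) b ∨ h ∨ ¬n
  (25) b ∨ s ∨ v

s: False; h: False; b: True; m: True; n: True; d: False; v: False; w: True

Unit clause (w) forces w = True.
Unit clause (m) forces m = True.
In (¬m ∨ n) only n is left, so n = True.
In (¬d ∨ ¬m) only ¬d is left, so d = False.
In (d ∨ ¬n ∨ ¬s) only ¬s is left, so s = False.
In (b ∨ s ∨ ¬w) only b is left, so b = True.
Set h = False.
  then (h ∨ s ∨ ¬v) forces v = False.
All clauses satisfied.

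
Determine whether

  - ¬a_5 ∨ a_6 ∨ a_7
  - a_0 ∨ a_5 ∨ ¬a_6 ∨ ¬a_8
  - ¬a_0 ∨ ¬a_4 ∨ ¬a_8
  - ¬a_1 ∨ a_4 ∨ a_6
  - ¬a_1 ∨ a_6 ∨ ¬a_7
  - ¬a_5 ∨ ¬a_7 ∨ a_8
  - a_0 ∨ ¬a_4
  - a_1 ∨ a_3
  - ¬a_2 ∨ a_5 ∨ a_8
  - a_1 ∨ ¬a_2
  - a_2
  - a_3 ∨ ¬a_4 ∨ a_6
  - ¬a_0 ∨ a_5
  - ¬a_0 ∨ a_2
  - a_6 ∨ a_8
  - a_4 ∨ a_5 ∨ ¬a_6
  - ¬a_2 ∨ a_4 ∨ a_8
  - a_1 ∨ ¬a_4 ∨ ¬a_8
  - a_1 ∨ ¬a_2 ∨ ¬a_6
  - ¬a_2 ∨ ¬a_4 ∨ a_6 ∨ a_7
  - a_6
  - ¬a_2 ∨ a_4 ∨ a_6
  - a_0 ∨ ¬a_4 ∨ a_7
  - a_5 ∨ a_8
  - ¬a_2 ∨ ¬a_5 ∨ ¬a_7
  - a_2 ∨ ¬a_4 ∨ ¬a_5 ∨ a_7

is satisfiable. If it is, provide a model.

a_0 = True, a_1 = True, a_2 = True, a_3 = True, a_4 = False, a_5 = True, a_6 = True, a_7 = False, a_8 = True

Unit clause (a_2) forces a_2 = True.
Unit clause (a_6) forces a_6 = True.
In (a_1 ∨ ¬a_2) only a_1 is left, so a_1 = True.
Set a_0 = True.
  then (¬a_0 ∨ a_5) forces a_5 = True.
  then (¬a_2 ∨ ¬a_5 ∨ ¬a_7) forces a_7 = False.
Set a_3 = True.
Set a_4 = False.
  then (¬a_2 ∨ a_4 ∨ a_8) forces a_8 = True.
All clauses satisfied.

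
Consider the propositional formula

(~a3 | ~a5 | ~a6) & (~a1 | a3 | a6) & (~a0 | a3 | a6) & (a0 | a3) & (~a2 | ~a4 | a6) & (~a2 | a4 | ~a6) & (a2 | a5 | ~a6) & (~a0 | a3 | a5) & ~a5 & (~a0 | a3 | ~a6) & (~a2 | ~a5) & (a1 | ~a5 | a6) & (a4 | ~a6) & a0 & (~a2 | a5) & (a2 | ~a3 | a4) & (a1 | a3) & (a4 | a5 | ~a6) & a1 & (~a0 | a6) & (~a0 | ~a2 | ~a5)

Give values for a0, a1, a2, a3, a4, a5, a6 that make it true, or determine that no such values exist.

The formula is unsatisfiable.

Case a0 = True:
  (~a5) forces a5 = False.
  (~a0 | a3 | a5) forces a3 = True.
  (~a2 | a5) forces a2 = False.
  (a2 | a5 | ~a6) forces a6 = False.
  Clause (~a0 | a6) is falsified — contradiction.
Case a0 = False:
  Clause (a0) is falsified — contradiction.
Both cases fail, so the formula is unsatisfiable.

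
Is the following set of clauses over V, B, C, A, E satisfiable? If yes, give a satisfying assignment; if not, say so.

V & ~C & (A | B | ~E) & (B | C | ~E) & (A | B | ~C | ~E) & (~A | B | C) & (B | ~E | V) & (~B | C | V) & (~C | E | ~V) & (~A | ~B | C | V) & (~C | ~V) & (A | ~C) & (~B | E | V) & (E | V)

V = True; B = True; C = False; A = False; E = True

Unit clause (V) forces V = True.
Unit clause (~C) forces C = False.
Set B = True.
Set A = False.
Set E = True.
All clauses satisfied.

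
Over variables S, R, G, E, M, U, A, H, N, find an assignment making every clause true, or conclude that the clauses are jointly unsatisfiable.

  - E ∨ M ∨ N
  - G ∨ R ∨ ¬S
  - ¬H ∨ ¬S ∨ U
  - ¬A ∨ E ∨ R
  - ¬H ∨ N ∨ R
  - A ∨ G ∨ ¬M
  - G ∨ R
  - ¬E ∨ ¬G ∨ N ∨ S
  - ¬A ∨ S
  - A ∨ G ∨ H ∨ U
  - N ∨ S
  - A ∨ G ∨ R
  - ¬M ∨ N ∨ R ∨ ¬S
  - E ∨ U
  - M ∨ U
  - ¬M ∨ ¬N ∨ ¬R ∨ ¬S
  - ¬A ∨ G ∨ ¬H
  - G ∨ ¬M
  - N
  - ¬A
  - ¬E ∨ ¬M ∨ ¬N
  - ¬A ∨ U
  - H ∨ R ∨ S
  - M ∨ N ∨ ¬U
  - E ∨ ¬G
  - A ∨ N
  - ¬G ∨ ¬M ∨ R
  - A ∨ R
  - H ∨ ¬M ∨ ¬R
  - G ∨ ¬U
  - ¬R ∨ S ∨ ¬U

S: True, R: True, G: True, E: True, M: False, U: True, A: False, H: True, N: True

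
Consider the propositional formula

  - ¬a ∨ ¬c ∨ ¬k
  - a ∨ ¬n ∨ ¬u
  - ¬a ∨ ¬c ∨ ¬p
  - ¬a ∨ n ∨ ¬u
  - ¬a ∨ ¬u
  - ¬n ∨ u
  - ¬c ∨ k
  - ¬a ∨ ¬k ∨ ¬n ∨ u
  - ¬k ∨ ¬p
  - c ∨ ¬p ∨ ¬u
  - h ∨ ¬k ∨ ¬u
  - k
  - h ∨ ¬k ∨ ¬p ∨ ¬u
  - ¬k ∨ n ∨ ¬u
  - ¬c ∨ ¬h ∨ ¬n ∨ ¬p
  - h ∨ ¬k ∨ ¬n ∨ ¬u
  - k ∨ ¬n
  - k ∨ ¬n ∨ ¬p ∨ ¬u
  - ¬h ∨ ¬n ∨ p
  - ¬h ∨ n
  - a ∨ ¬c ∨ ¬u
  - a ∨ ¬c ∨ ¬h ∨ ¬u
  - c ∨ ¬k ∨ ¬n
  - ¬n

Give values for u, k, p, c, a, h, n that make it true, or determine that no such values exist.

Unit clause (k) forces k = True.
Unit clause (¬n) forces n = False.
In (¬k ∨ ¬p) only ¬p is left, so p = False.
In (¬k ∨ n ∨ ¬u) only ¬u is left, so u = False.
In (¬h ∨ n) only ¬h is left, so h = False.
Set c = False.
Set a = True.
All clauses satisfied.

u=F, k=T, p=F, c=F, a=T, h=F, n=F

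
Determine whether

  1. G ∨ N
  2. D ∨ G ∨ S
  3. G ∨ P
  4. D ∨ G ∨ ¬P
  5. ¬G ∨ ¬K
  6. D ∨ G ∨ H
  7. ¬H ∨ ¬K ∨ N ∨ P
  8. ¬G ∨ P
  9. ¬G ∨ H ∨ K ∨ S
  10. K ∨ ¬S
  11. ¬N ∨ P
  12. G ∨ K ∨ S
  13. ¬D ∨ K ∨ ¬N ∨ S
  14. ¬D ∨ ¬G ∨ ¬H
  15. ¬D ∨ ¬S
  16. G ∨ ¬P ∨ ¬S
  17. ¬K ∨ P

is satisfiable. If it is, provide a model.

Set N = True.
  then (¬N ∨ P) forces P = True.
Set G = False.
  then (D ∨ G ∨ ¬P) forces D = True.
  then (¬D ∨ ¬S) forces S = False.
  then (G ∨ K ∨ S) forces K = True.
Set H = False.
All clauses satisfied.

N = True, G = False, S = False, H = False, D = True, K = True, P = True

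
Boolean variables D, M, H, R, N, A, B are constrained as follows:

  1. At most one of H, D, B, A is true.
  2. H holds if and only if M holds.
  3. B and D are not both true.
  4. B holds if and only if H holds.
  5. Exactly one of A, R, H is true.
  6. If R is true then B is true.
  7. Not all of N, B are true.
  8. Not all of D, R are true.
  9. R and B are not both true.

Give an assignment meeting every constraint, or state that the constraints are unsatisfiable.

D: False; M: False; H: False; R: False; N: True; A: True; B: False

  (1) {H, D, B, A}: 1 true — at most one ✓
  (2) H=F, M=F — same ✓
  (3) B=F, D=F — not both ✓
  (4) B=F, H=F — same ✓
  (5) {A, R, H}: 1 true — exactly one ✓
  (6) R=F ⇒ B: vacuous ✓
  (7) {N, B}: 1/2 true — not all ✓
  (8) {D, R}: 0/2 true — not all ✓
  (9) R=F, B=F — not both ✓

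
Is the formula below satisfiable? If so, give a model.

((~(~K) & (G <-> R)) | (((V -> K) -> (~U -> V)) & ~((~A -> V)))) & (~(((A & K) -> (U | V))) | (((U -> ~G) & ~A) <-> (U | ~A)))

A = False, U = True, R = False, V = False, K = True, G = False

  (~(~K) & (G <-> R)) | (((V -> K) -> (~U -> V)) & ~((~A -> V))) = True
    ~(~K) & (G <-> R) = True
      ~(~K) = True
        ~K = False
      G <-> R = True
    ((V -> K) -> (~U -> V)) & ~((~A -> V)) = True
      (V -> K) -> (~U -> V) = True
        V -> K = True
        ~U -> V = True
          ~U = False
      ~((~A -> V)) = True
        ~A -> V = False
          ~A = True
  ~(((A & K) -> (U | V))) | (((U -> ~G) & ~A) <-> (U | ~A)) = True
    ~(((A & K) -> (U | V))) = False
      (A & K) -> (U | V) = True
        A & K = False
        U | V = True
    ((U -> ~G) & ~A) <-> (U | ~A) = True
      (U -> ~G) & ~A = True
        U -> ~G = True
          ~G = True
        ~A = True
      U | ~A = True
        ~A = True
Both conjuncts True, so the formula holds.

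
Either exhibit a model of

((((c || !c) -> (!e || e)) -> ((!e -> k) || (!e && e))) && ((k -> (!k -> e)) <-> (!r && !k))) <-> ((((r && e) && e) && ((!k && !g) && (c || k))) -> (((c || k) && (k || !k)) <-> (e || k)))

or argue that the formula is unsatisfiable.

g: False; c: False; r: False; e: True; k: False

  ((((c || !c) -> (!e || e)) -> ((!e -> k) || (!e && e))) && ((k -> (!k -> e)) <-> (!r && !k))) <-> ((((r && e) && e) && ((!k && !g) && (c || k))) -> (((c || k) && (k || !k)) <-> (e || k))) = True
    (((c || !c) -> (!e || e)) -> ((!e -> k) || (!e && e))) && ((k -> (!k -> e)) <-> (!r && !k)) = True
      ((c || !c) -> (!e || e)) -> ((!e -> k) || (!e && e)) = True
        (c || !c) -> (!e || e) = True
          c || !c = True
            !c = True
          !e || e = True
            !e = False
        (!e -> k) || (!e && e) = True
          !e -> k = True
            !e = False
          !e && e = False
            !e = False
      (k -> (!k -> e)) <-> (!r && !k) = True
        k -> (!k -> e) = True
          !k -> e = True
            !k = True
        !r && !k = True
          !r = True
          !k = True
    (((r && e) && e) && ((!k && !g) && (c || k))) -> (((c || k) && (k || !k)) <-> (e || k)) = True
      ((r && e) && e) && ((!k && !g) && (c || k)) = False
        (r && e) && e = False
          r && e = False
        (!k && !g) && (c || k) = False
          !k && !g = True
            !k = True
            !g = True
          c || k = False
      ((c || k) && (k || !k)) <-> (e || k) = False
        (c || k) && (k || !k) = False
          c || k = False
          k || !k = True
            !k = True
        e || k = True
The formula evaluates to True.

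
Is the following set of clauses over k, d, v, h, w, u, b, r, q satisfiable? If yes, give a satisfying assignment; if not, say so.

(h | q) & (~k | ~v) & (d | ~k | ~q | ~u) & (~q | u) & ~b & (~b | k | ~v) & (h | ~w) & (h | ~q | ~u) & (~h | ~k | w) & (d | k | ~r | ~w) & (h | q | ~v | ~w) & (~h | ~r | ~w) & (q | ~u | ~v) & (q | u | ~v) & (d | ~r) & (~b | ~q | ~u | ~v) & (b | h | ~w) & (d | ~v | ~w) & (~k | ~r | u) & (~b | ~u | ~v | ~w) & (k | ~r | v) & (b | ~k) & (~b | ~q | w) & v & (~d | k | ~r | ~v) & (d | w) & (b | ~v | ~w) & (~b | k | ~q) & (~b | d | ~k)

Unit clause (~b) forces b = False.
In (b | ~k) only ~k is left, so k = False.
Unit clause (v) forces v = True.
In (b | ~v | ~w) only ~w is left, so w = False.
In (d | w) only d is left, so d = True.
In (~d | k | ~r | ~v) only ~r is left, so r = False.
Set h = True.
Try u = False:
  (~q | u) forces q = False.
  clause (q | u | ~v) is falsified — backtrack.
So u = True.
  then (q | ~u | ~v) forces q = True.
All clauses satisfied.

k = False; d = True; v = True; h = True; w = False; u = True; b = False; r = False; q = True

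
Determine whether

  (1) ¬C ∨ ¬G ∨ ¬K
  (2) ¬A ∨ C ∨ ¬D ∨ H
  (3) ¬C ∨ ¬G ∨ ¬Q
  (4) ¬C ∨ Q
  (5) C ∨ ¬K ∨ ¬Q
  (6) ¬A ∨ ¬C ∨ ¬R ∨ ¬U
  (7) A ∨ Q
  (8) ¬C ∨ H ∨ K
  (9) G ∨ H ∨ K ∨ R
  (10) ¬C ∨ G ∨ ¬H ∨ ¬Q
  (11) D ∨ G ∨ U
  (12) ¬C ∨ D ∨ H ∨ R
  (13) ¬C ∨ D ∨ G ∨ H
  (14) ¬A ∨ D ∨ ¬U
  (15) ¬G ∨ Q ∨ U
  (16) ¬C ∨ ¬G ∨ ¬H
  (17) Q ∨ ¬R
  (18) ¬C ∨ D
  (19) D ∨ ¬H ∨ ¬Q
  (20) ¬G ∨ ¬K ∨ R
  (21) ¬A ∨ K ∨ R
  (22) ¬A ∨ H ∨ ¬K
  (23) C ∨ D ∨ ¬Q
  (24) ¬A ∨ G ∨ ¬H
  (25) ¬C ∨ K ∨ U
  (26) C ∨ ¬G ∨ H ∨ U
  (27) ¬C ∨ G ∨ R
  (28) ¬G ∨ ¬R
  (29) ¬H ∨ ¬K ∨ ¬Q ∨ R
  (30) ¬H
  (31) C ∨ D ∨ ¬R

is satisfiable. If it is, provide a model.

Unit clause (¬H) forces H = False.
Set C = True.
  then (¬C ∨ Q) forces Q = True.
  then (¬C ∨ H ∨ K) forces K = True.
  then (¬C ∨ D) forces D = True.
  then (¬A ∨ H ∨ ¬K) forces A = False.
  then (¬C ∨ ¬G ∨ ¬K) forces G = False.
  then (¬C ∨ G ∨ R) forces R = True.
Set U = True.
All clauses satisfied.

C = True, R = True, D = True, H = False, A = False, G = False, K = True, U = True, Q = True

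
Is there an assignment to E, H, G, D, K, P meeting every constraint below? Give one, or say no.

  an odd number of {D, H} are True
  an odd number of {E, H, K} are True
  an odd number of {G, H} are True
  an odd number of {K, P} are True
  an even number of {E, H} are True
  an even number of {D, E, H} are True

E = True, H = True, G = False, D = False, K = True, P = False

{D, H}: 1 true → odd ✓
{E, H, K}: 3 true → odd ✓
{G, H}: 1 true → odd ✓
{K, P}: 1 true → odd ✓
{E, H}: 2 true → even ✓
{D, E, H}: 2 true → even ✓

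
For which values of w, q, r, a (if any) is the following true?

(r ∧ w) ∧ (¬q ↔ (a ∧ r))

w = True; q = True; r = True; a = False

  r ∧ w = True
  ¬q ↔ (a ∧ r) = True
    ¬q = False
    a ∧ r = False
Both conjuncts True, so the formula holds.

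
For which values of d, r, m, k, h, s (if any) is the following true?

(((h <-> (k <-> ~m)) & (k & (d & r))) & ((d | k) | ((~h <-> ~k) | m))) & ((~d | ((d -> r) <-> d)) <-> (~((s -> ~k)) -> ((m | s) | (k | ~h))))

d = True, r = True, m = True, k = True, h = False, s = False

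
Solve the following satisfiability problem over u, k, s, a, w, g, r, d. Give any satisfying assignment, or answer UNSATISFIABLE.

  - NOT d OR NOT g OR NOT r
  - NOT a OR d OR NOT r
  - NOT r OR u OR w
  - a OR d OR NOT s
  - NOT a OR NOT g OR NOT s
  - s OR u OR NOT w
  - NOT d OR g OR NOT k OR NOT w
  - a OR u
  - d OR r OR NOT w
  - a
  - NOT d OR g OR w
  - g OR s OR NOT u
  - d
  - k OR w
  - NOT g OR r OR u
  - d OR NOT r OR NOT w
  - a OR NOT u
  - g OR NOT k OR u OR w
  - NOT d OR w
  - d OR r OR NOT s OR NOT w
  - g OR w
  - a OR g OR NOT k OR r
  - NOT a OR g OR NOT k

u: True, k: False, s: True, a: True, w: True, g: False, r: False, d: True

Unit clause (a) forces a = True.
Unit clause (d) forces d = True.
In (NOT d OR w) only w is left, so w = True.
Set u = True.
Set k = False.
Set s = True.
  then (NOT a OR NOT g OR NOT s) forces g = False.
Set r = False.
All clauses satisfied.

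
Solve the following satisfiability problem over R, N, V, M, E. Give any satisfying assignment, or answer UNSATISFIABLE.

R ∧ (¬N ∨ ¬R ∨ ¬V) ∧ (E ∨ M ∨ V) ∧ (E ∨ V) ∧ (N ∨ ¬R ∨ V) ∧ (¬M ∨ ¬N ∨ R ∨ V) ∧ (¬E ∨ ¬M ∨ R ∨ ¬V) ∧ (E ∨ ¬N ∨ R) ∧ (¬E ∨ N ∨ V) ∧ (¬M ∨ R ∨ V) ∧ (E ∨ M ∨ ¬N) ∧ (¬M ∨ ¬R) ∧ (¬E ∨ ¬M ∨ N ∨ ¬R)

R=T; N=T; V=F; M=F; E=T

Unit clause (R) forces R = True.
In (¬M ∨ ¬R) only ¬M is left, so M = False.
Set N = True.
  then (¬N ∨ ¬R ∨ ¬V) forces V = False.
  then (E ∨ M ∨ V) forces E = True.
All clauses satisfied.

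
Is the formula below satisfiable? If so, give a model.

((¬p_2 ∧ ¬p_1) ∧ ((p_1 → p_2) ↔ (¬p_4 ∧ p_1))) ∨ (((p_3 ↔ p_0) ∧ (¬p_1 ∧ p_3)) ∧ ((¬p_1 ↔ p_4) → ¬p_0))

p_0: True, p_1: False, p_2: True, p_3: True, p_4: False

  ((¬p_2 ∧ ¬p_1) ∧ ((p_1 → p_2) ↔ (¬p_4 ∧ p_1))) ∨ (((p_3 ↔ p_0) ∧ (¬p_1 ∧ p_3)) ∧ ((¬p_1 ↔ p_4) → ¬p_0)) = True
    (¬p_2 ∧ ¬p_1) ∧ ((p_1 → p_2) ↔ (¬p_4 ∧ p_1)) = False
      ¬p_2 ∧ ¬p_1 = False
        ¬p_2 = False
        ¬p_1 = True
      (p_1 → p_2) ↔ (¬p_4 ∧ p_1) = False
        p_1 → p_2 = True
        ¬p_4 ∧ p_1 = False
          ¬p_4 = True
    ((p_3 ↔ p_0) ∧ (¬p_1 ∧ p_3)) ∧ ((¬p_1 ↔ p_4) → ¬p_0) = True
      (p_3 ↔ p_0) ∧ (¬p_1 ∧ p_3) = True
        p_3 ↔ p_0 = True
        ¬p_1 ∧ p_3 = True
          ¬p_1 = True
      (¬p_1 ↔ p_4) → ¬p_0 = True
        ¬p_1 ↔ p_4 = False
          ¬p_1 = True
        ¬p_0 = False
The formula evaluates to True.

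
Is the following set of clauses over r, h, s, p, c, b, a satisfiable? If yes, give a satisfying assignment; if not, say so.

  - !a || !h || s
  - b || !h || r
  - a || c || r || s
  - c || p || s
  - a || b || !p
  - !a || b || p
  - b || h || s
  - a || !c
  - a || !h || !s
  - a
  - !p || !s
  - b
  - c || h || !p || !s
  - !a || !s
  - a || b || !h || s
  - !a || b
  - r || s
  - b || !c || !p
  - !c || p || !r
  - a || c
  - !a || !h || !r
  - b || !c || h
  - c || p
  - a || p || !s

Unit clause (a) forces a = True.
Unit clause (b) forces b = True.
In (!a || !s) only !s is left, so s = False.
In (r || s) only r is left, so r = True.
In (!a || !h || !r) only !h is left, so h = False.
Try p = False:
  (c || p || s) forces c = True.
  clause (!c || p || !r) is falsified — backtrack.
So p = True.
Set c = True.
All clauses satisfied.

r: True; h: False; s: False; p: True; c: True; b: True; a: True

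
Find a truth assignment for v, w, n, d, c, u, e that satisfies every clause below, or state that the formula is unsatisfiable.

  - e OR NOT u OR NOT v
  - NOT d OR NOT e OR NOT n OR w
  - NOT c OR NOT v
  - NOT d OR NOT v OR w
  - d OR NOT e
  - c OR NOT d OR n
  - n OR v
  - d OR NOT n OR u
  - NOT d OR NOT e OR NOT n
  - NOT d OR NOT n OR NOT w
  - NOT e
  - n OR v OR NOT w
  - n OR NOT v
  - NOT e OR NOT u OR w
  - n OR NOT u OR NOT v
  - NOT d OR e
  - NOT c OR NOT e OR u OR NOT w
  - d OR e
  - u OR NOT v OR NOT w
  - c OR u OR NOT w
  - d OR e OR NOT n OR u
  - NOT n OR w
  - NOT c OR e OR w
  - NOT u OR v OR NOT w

UNSATISFIABLE

Case e = True:
  Clause (NOT e) is falsified — contradiction.
Case e = False:
  (NOT d OR e) forces d = False.
  Clause (d OR e) is falsified — contradiction.
Both cases fail, so the formula is unsatisfiable.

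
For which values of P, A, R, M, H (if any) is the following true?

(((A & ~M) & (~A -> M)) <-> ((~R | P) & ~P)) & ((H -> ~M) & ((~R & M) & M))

P = True; A = True; R = False; M = True; H = False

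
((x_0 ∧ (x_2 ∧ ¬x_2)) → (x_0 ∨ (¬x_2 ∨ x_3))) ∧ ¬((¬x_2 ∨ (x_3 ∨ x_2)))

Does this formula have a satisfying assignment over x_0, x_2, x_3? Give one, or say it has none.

The conjunct ¬((¬x_2 ∨ (x_3 ∨ x_2))) is unsatisfiable on its own:
  x_2=F, x_3=F: evaluates to False.
  x_2=F, x_3=T: evaluates to False.
  x_2=T, x_3=F: evaluates to False.
  x_2=T, x_3=T: evaluates to False.
So the whole conjunction is unsatisfiable.

The formula is unsatisfiable.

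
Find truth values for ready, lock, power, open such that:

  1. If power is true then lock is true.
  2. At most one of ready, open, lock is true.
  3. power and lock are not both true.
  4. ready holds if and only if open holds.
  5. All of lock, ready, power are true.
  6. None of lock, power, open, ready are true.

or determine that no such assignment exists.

Unsatisfiable — no assignment works.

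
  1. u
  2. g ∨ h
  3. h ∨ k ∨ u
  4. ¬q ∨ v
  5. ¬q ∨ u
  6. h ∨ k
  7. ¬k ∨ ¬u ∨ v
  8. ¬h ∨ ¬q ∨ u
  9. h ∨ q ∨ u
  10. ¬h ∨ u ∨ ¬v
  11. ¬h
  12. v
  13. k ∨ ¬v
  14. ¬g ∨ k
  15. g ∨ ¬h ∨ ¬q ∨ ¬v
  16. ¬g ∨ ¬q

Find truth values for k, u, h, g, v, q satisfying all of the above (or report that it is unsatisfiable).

Unit clause (u) forces u = True.
Unit clause (¬h) forces h = False.
Unit clause (v) forces v = True.
In (k ∨ ¬v) only k is left, so k = True.
In (g ∨ h) only g is left, so g = True.
In (¬g ∨ ¬q) only ¬q is left, so q = False.
All clauses satisfied.

k=T; u=T; h=F; g=T; v=T; q=F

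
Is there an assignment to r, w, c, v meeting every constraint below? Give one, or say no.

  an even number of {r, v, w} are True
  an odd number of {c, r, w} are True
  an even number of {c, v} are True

Unsatisfiable

Adding constraints 1, 2, 3 mod 2: every variable appears an even number of times on the left, so the left side is 0.
But the right sides sum to 1 (mod 2). 0 ≠ 1 — the system is inconsistent.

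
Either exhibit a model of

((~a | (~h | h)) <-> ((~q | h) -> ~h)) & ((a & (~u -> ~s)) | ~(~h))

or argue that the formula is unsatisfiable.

q = True; a = True; s = True; h = False; u = True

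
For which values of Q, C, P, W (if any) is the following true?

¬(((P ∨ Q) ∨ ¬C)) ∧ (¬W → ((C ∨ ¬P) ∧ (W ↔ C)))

Q=F; C=T; P=F; W=T

  ¬(((P ∨ Q) ∨ ¬C)) = True
    (P ∨ Q) ∨ ¬C = False
      P ∨ Q = False
      ¬C = False
  ¬W → ((C ∨ ¬P) ∧ (W ↔ C)) = True
    ¬W = False
    (C ∨ ¬P) ∧ (W ↔ C) = True
      C ∨ ¬P = True
        ¬P = True
      W ↔ C = True
Both conjuncts True, so the formula holds.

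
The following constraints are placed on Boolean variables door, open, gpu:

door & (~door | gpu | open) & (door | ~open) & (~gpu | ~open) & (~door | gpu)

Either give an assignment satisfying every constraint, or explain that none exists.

door = True; open = False; gpu = True

Unit clause (door) forces door = True.
In (~door | gpu) only gpu is left, so gpu = True.
In (~gpu | ~open) only ~open is left, so open = False.
Check each clause:
  (door): door holds.
  (~door | gpu | open): gpu holds.
  (door | ~open): door holds.
  (~gpu | ~open): ~open holds.
  (~door | gpu): gpu holds.
All clauses satisfied.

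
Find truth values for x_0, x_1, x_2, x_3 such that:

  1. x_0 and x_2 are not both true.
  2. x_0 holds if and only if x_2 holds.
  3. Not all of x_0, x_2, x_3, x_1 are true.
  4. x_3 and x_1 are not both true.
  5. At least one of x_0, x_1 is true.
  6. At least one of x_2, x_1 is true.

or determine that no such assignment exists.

x_0 = False; x_1 = True; x_2 = False; x_3 = False

  (1) x_0=F, x_2=F — not both ✓
  (2) x_0=F, x_2=F — same ✓
  (3) {x_0, x_2, x_3, x_1}: 1/4 true — not all ✓
  (4) x_3=F, x_1=T — not both ✓
  (5) {x_0, x_1}: 1 true — at least one ✓
  (6) {x_2, x_1}: 1 true — at least one ✓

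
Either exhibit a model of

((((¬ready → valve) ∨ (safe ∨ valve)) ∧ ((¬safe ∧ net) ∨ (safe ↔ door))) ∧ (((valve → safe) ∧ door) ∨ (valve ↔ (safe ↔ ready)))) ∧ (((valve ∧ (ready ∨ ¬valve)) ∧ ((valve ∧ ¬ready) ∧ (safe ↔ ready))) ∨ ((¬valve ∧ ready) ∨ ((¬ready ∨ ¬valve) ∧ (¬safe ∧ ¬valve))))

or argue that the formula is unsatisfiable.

valve = False; net = True; safe = False; ready = True; door = False

  (((¬ready → valve) ∨ (safe ∨ valve)) ∧ ((¬safe ∧ net) ∨ (safe ↔ door))) ∧ (((valve → safe) ∧ door) ∨ (valve ↔ (safe ↔ ready))) = True
    ((¬ready → valve) ∨ (safe ∨ valve)) ∧ ((¬safe ∧ net) ∨ (safe ↔ door)) = True
      (¬ready → valve) ∨ (safe ∨ valve) = True
        ¬ready → valve = True
          ¬ready = False
        safe ∨ valve = False
      (¬safe ∧ net) ∨ (safe ↔ door) = True
        ¬safe ∧ net = True
          ¬safe = True
        safe ↔ door = True
    ((valve → safe) ∧ door) ∨ (valve ↔ (safe ↔ ready)) = True
      (valve → safe) ∧ door = False
        valve → safe = True
      valve ↔ (safe ↔ ready) = True
        safe ↔ ready = False
  ((valve ∧ (ready ∨ ¬valve)) ∧ ((valve ∧ ¬ready) ∧ (safe ↔ ready))) ∨ ((¬valve ∧ ready) ∨ ((¬ready ∨ ¬valve) ∧ (¬safe ∧ ¬valve))) = True
    (valve ∧ (ready ∨ ¬valve)) ∧ ((valve ∧ ¬ready) ∧ (safe ↔ ready)) = False
      valve ∧ (ready ∨ ¬valve) = False
        ready ∨ ¬valve = True
          ¬valve = True
      (valve ∧ ¬ready) ∧ (safe ↔ ready) = False
        valve ∧ ¬ready = False
          ¬ready = False
        safe ↔ ready = False
    (¬valve ∧ ready) ∨ ((¬ready ∨ ¬valve) ∧ (¬safe ∧ ¬valve)) = True
      ¬valve ∧ ready = True
        ¬valve = True
      (¬ready ∨ ¬valve) ∧ (¬safe ∧ ¬valve) = True
        ¬ready ∨ ¬valve = True
          ¬ready = False
          ¬valve = True
        ¬safe ∧ ¬valve = True
          ¬safe = True
          ¬valve = True
Both conjuncts True, so the formula holds.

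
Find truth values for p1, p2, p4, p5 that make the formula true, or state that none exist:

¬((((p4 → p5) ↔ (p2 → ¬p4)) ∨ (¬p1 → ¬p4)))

p1 = False; p2 = True; p4 = True; p5 = True

  ¬((((p4 → p5) ↔ (p2 → ¬p4)) ∨ (¬p1 → ¬p4))) = True
    ((p4 → p5) ↔ (p2 → ¬p4)) ∨ (¬p1 → ¬p4) = False
      (p4 → p5) ↔ (p2 → ¬p4) = False
        p4 → p5 = True
        p2 → ¬p4 = False
          ¬p4 = False
      ¬p1 → ¬p4 = False
        ¬p1 = True
        ¬p4 = False
The formula evaluates to True.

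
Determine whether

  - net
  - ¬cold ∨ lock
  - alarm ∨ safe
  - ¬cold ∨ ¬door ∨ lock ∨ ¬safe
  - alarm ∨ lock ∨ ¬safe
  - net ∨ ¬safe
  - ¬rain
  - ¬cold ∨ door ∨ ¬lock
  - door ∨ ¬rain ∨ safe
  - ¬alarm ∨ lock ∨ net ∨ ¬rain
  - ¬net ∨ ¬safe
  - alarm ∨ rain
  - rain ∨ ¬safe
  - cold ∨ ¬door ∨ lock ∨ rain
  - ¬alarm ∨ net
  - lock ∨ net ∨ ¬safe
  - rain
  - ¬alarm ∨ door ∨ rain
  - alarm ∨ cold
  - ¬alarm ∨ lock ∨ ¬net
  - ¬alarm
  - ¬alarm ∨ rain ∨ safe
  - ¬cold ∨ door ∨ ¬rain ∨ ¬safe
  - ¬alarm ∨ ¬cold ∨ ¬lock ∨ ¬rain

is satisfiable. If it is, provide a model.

UNSATISFIABLE

Case rain = True:
  Clause (¬rain) is falsified — contradiction.
Case rain = False:
  Clause (rain) is falsified — contradiction.
Both cases fail, so the formula is unsatisfiable.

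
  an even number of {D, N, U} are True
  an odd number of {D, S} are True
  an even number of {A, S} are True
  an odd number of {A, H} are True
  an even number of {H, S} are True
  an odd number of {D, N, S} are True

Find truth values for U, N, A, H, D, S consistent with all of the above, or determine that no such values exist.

No satisfying assignment exists.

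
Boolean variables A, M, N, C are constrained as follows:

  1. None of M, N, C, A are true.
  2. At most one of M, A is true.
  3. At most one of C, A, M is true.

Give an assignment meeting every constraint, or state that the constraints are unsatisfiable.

A = False; M = False; N = False; C = False

  (1) {M, N, C, A}: 0 true — none ✓
  (2) {M, A}: 0 true — at most one ✓
  (3) {C, A, M}: 0 true — at most one ✓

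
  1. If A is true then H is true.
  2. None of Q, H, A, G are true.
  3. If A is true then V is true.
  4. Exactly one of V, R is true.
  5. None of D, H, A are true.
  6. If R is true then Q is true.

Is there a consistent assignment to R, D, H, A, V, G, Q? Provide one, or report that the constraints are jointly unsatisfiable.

R = False; D = False; H = False; A = False; V = True; G = False; Q = False

  (1) A=F ⇒ H: vacuous ✓
  (2) {Q, H, A, G}: 0 true — none ✓
  (3) A=F ⇒ V: vacuous ✓
  (4) {V, R}: 1 true — exactly one ✓
  (5) {D, H, A}: 0 true — none ✓
  (6) R=F ⇒ Q: vacuous ✓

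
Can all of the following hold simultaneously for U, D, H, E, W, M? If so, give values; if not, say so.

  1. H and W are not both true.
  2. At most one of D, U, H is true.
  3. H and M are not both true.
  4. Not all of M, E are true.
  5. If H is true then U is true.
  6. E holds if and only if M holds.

U=F, D=F, H=F, E=F, W=F, M=F

  (1) H=F, W=F — not both ✓
  (2) {D, U, H}: 0 true — at most one ✓
  (3) H=F, M=F — not both ✓
  (4) {M, E}: 0/2 true — not all ✓
  (5) H=F ⇒ U: vacuous ✓
  (6) E=F, M=F — same ✓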